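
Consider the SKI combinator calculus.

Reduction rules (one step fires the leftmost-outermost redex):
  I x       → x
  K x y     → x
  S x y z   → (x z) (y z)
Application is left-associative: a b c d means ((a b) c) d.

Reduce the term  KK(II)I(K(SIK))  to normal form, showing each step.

Answer: normal form = I  (in 2 steps)

Reduction:
  start: KK(II)I(K(SIK))
  step 1: KI(K(SIK))
  step 2: I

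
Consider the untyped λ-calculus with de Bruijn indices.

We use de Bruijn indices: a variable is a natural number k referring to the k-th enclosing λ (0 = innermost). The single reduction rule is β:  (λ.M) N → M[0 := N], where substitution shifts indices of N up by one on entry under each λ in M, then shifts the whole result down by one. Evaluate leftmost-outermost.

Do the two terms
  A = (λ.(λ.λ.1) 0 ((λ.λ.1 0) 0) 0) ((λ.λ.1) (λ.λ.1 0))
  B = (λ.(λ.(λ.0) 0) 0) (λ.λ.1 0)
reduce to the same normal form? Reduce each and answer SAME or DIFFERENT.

Term A:
  start: (λ.(λ.λ.1) 0 ((λ.λ.1 0) 0) 0) ((λ.λ.1) (λ.λ.1 0))
  →1  (λ.λ.1) ((λ.λ.1) (λ.λ.1 0)) ((λ.λ.1 0) ((λ.λ.1) (λ.λ.1 0))) ((λ.λ.1) (λ.λ.1 0))
  →2  (λ.(λ.λ.1) (λ.λ.1 0)) ((λ.λ.1 0) ((λ.λ.1) (λ.λ.1 0))) ((λ.λ.1) (λ.λ.1 0))
  →3  (λ.λ.1) (λ.λ.1 0) ((λ.λ.1) (λ.λ.1 0))
  →4  (λ.λ.λ.1 0) ((λ.λ.1) (λ.λ.1 0))
  →5  λ.λ.1 0

Term B:
  start: (λ.(λ.(λ.0) 0) 0) (λ.λ.1 0)
  →1  (λ.(λ.0) 0) (λ.λ.1 0)
  →2  (λ.0) (λ.λ.1 0)
  →3  λ.λ.1 0

Answer: SAME — A ⇓ λ.λ.1 0, B ⇓ λ.λ.1 0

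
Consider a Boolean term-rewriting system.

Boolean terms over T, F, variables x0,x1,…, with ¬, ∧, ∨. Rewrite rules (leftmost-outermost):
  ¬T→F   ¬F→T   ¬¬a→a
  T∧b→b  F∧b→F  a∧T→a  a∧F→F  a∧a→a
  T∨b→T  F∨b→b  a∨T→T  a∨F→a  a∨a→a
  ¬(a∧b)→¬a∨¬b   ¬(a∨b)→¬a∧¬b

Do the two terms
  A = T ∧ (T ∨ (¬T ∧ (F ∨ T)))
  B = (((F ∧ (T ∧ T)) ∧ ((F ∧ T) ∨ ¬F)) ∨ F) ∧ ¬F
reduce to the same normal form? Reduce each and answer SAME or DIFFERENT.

Term A:
  start: T ∧ (T ∨ (¬T ∧ (F ∨ T)))
  step 1: T ∨ (¬T ∧ (F ∨ T))
  step 2: T

Term B:
  start: (((F ∧ (T ∧ T)) ∧ ((F ∧ T) ∨ ¬F)) ∨ F) ∧ ¬F
  step 1: ((F ∧ (T ∧ T)) ∧ ((F ∧ T) ∨ ¬F)) ∧ ¬F
  step 2: (F ∧ ((F ∧ T) ∨ ¬F)) ∧ ¬F
  step 3: F ∧ ¬F
  step 4: F

Answer: DIFFERENT — A ⇓ T, B ⇓ F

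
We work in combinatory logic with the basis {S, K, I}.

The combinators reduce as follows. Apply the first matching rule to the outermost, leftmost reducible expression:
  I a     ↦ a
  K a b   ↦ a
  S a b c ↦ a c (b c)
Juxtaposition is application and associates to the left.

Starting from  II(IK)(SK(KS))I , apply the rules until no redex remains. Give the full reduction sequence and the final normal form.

  start: II(IK)(SK(KS))I
  →1  I(IK)(SK(KS))I
  →2  IK(SK(KS))I
  →3  K(SK(KS))I
  →4  SK(KS)

Answer: normal form = SK(KS)  (in 4 steps)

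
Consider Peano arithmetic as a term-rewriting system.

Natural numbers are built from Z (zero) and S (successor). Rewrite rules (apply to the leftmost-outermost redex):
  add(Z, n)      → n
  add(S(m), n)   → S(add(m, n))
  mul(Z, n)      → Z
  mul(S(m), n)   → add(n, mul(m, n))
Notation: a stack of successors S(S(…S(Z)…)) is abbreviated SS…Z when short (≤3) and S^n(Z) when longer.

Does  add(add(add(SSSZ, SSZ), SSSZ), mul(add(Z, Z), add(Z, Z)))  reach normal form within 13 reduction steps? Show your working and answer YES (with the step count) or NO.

  start: add(add(add(SSSZ, SSZ), SSSZ), mul(add(Z, Z), add(Z, Z)))
  [1] add(add(S(add(SSZ, SSZ)), SSSZ), mul(add(Z, Z), add(Z, Z)))
  [2] add(S(add(add(SSZ, SSZ), SSSZ)), mul(add(Z, Z), add(Z, Z)))
  [3] S(add(add(add(SSZ, SSZ), SSSZ), mul(add(Z, Z), add(Z, Z))))
  [4] S(add(add(S(add(SZ, SSZ)), SSSZ), mul(add(Z, Z), add(Z, Z))))
  [5] S(add(S(add(add(SZ, SSZ), SSSZ)), mul(add(Z, Z), add(Z, Z))))
  [6] S(S(add(add(add(SZ, SSZ), SSSZ), mul(add(Z, Z), add(Z, Z)))))
  [7] S(S(add(add(S(add(Z, SSZ)), SSSZ), mul(add(Z, Z), add(Z, Z)))))
  [8] S(S(add(S(add(add(Z, SSZ), SSSZ)), mul(add(Z, Z), add(Z, Z)))))
  [9] S(S(S(add(add(add(Z, SSZ), SSSZ), mul(add(Z, Z), add(Z, Z))))))
  [10] S(S(S(add(add(SSZ, SSSZ), mul(add(Z, Z), add(Z, Z))))))
  [11] S(S(S(add(S(add(SZ, SSSZ)), mul(add(Z, Z), add(Z, Z))))))
  [12] S(S(S(S(add(add(SZ, SSSZ), mul(add(Z, Z), add(Z, Z)))))))
  [13] S(S(S(S(add(S(add(Z, SSSZ)), mul(add(Z, Z), add(Z, Z)))))))

Answer: NO — after 13 steps the term is S(S(S(S(add(S(add(Z, SSSZ)), mul(add(Z, Z), add(Z, Z))))))), not yet normal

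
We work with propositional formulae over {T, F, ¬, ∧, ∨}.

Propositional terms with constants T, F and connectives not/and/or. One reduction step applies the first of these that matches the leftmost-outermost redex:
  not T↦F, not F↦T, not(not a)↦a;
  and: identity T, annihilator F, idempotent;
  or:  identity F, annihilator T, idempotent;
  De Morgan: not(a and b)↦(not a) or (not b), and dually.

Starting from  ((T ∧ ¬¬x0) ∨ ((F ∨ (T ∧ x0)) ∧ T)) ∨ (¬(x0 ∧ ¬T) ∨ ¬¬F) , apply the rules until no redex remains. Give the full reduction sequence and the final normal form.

  start: ((T ∧ ¬¬x0) ∨ ((F ∨ (T ∧ x0)) ∧ T)) ∨ (¬(x0 ∧ ¬T) ∨ ¬¬F)
  [1] (¬¬x0 ∨ ((F ∨ (T ∧ x0)) ∧ T)) ∨ (¬(x0 ∧ ¬T) ∨ ¬¬F)
  [2] (x0 ∨ ((F ∨ (T ∧ x0)) ∧ T)) ∨ (¬(x0 ∧ ¬T) ∨ ¬¬F)
  [3] (x0 ∨ (F ∨ (T ∧ x0))) ∨ (¬(x0 ∧ ¬T) ∨ ¬¬F)
  [4] (x0 ∨ (T ∧ x0)) ∨ (¬(x0 ∧ ¬T) ∨ ¬¬F)
  [5] (x0 ∨ x0) ∨ (¬(x0 ∧ ¬T) ∨ ¬¬F)
  [6] x0 ∨ (¬(x0 ∧ ¬T) ∨ ¬¬F)
  [7] x0 ∨ ((¬x0 ∨ ¬¬T) ∨ ¬¬F)
  [8] x0 ∨ ((¬x0 ∨ T) ∨ ¬¬F)
  [9] x0 ∨ (T ∨ ¬¬F)
  [10] x0 ∨ T
  [11] T

Answer: normal form = T  (in 11 steps)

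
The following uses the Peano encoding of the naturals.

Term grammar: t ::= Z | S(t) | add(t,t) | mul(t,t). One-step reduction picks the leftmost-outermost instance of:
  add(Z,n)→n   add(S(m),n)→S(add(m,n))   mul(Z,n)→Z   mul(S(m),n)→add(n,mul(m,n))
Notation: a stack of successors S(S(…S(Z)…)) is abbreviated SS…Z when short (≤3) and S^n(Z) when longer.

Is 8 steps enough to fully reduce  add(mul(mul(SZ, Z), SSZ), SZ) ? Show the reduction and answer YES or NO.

Answer: YES — reaches normal form SZ in 5 ≤ 8 steps

Derivation:
  start: add(mul(mul(SZ, Z), SSZ), SZ)
  →1  add(mul(add(Z, mul(Z, Z)), SSZ), SZ)
  →2  add(mul(mul(Z, Z), SSZ), SZ)
  →3  add(mul(Z, SSZ), SZ)
  →4  add(Z, SZ)
  →5  SZ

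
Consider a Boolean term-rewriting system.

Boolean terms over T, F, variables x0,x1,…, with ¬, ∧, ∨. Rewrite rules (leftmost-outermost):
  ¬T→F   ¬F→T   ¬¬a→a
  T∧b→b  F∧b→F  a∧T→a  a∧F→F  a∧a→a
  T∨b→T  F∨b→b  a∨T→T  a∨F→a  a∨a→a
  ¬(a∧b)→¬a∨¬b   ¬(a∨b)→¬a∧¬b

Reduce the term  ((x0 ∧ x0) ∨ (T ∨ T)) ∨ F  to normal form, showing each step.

  start: ((x0 ∧ x0) ∨ (T ∨ T)) ∨ F
  [1] (x0 ∧ x0) ∨ (T ∨ T)
  [2] x0 ∨ (T ∨ T)
  [3] x0 ∨ T
  [4] T

Answer: normal form = T  (in 4 steps)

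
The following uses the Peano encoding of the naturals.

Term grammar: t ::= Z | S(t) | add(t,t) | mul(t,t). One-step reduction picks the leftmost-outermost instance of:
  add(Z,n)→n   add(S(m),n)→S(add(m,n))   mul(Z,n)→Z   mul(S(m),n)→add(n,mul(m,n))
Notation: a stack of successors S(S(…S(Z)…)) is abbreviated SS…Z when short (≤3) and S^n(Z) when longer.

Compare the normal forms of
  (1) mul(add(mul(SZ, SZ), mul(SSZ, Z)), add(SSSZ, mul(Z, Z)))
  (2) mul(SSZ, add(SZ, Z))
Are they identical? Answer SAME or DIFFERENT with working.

Answer: DIFFERENT — A ⇓ SSSZ, B ⇓ SSZ

Working:
Term A:
  start: mul(add(mul(SZ, SZ), mul(SSZ, Z)), add(SSSZ, mul(Z, Z)))
  →1  mul(add(add(SZ, mul(Z, SZ)), mul(SSZ, Z)), add(SSSZ, mul(Z, Z)))
  →2  mul(add(S(add(Z, mul(Z, SZ))), mul(SSZ, Z)), add(SSSZ, mul(Z, Z)))
  →3  mul(S(add(add(Z, mul(Z, SZ)), mul(SSZ, Z))), add(SSSZ, mul(Z, Z)))
  →4  add(add(SSSZ, mul(Z, Z)), mul(add(add(Z, mul(Z, SZ)), mul(SSZ, Z)), add(SSSZ, mul(Z, Z))))
  →5  add(S(add(SSZ, mul(Z, Z))), mul(add(add(Z, mul(Z, SZ)), mul(SSZ, Z)), add(SSSZ, mul(Z, Z))))
  →6  S(add(add(SSZ, mul(Z, Z)), mul(add(add(Z, mul(Z, SZ)), mul(SSZ, Z)), add(SSSZ, mul(Z, Z)))))
  →7  S(add(S(add(SZ, mul(Z, Z))), mul(add(add(Z, mul(Z, SZ)), mul(SSZ, Z)), add(SSSZ, mul(Z, Z)))))
  →8  S(S(add(add(SZ, mul(Z, Z)), mul(add(add(Z, mul(Z, SZ)), mul(SSZ, Z)), add(SSSZ, mul(Z, Z))))))
  →9  S(S(add(S(add(Z, mul(Z, Z))), mul(add(add(Z, mul(Z, SZ)), mul(SSZ, Z)), add(SSSZ, mul(Z, Z))))))
  →10  S(S(S(add(add(Z, mul(Z, Z)), mul(add(add(Z, mul(Z, SZ)), mul(SSZ, Z)), add(SSSZ, mul(Z, Z)))))))
  →11  S(S(S(add(mul(Z, Z), mul(add(add(Z, mul(Z, SZ)), mul(SSZ, Z)), add(SSSZ, mul(Z, Z)))))))
  →12  S(S(S(add(Z, mul(add(add(Z, mul(Z, SZ)), mul(SSZ, Z)), add(SSSZ, mul(Z, Z)))))))
  →13  S(S(S(mul(add(add(Z, mul(Z, SZ)), mul(SSZ, Z)), add(SSSZ, mul(Z, Z))))))
  →14  S(S(S(mul(add(mul(Z, SZ), mul(SSZ, Z)), add(SSSZ, mul(Z, Z))))))
  →15  S(S(S(mul(add(Z, mul(SSZ, Z)), add(SSSZ, mul(Z, Z))))))
  →16  S(S(S(mul(mul(SSZ, Z), add(SSSZ, mul(Z, Z))))))
  →17  S(S(S(mul(add(Z, mul(SZ, Z)), add(SSSZ, mul(Z, Z))))))
  →18  S(S(S(mul(mul(SZ, Z), add(SSSZ, mul(Z, Z))))))
  →19  S(S(S(mul(add(Z, mul(Z, Z)), add(SSSZ, mul(Z, Z))))))
  →20  S(S(S(mul(mul(Z, Z), add(SSSZ, mul(Z, Z))))))
  →21  S(S(S(mul(Z, add(SSSZ, mul(Z, Z))))))
  →22  SSSZ

Term B:
  start: mul(SSZ, add(SZ, Z))
  →1  add(add(SZ, Z), mul(SZ, add(SZ, Z)))
  →2  add(S(add(Z, Z)), mul(SZ, add(SZ, Z)))
  →3  S(add(add(Z, Z), mul(SZ, add(SZ, Z))))
  →4  S(add(Z, mul(SZ, add(SZ, Z))))
  →5  S(mul(SZ, add(SZ, Z)))
  →6  S(add(add(SZ, Z), mul(Z, add(SZ, Z))))
  →7  S(add(S(add(Z, Z)), mul(Z, add(SZ, Z))))
  →8  S(S(add(add(Z, Z), mul(Z, add(SZ, Z)))))
  →9  S(S(add(Z, mul(Z, add(SZ, Z)))))
  →10  S(S(mul(Z, add(SZ, Z))))
  →11  SSZ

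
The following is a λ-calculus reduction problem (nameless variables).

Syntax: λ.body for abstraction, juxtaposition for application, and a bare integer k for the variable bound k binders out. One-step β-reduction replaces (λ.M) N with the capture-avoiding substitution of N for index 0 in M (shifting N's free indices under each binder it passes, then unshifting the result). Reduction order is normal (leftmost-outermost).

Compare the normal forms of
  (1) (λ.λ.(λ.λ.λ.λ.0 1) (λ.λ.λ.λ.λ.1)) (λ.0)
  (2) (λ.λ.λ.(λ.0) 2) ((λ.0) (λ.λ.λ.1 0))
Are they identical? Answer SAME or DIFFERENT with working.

Answer: DIFFERENT — A ⇓ λ.λ.λ.λ.0 1, B ⇓ λ.λ.λ.λ.λ.1 0

Reduction:
Term A:
  start: (λ.λ.(λ.λ.λ.λ.0 1) (λ.λ.λ.λ.λ.1)) (λ.0)
  [1] λ.(λ.λ.λ.λ.0 1) (λ.λ.λ.λ.λ.1)
  [2] λ.λ.λ.λ.0 1

Term B:
  start: (λ.λ.λ.(λ.0) 2) ((λ.0) (λ.λ.λ.1 0))
  [1] λ.λ.(λ.0) ((λ.0) (λ.λ.λ.1 0))
  [2] λ.λ.(λ.0) (λ.λ.λ.1 0)
  [3] λ.λ.λ.λ.λ.1 0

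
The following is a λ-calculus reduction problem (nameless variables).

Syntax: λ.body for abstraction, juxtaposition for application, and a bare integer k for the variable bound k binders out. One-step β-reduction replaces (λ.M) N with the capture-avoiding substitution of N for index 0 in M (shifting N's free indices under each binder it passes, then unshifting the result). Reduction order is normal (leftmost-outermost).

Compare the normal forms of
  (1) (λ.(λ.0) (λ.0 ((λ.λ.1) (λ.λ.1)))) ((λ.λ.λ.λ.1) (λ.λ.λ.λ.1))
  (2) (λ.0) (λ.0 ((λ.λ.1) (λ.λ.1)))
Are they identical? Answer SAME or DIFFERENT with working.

Answer: SAME — A ⇓ λ.0 (λ.λ.λ.1), B ⇓ λ.0 (λ.λ.λ.1)

Reduction:
Term A:
  start: (λ.(λ.0) (λ.0 ((λ.λ.1) (λ.λ.1)))) ((λ.λ.λ.λ.1) (λ.λ.λ.λ.1))
  →1  (λ.0) (λ.0 ((λ.λ.1) (λ.λ.1)))
  →2  λ.0 ((λ.λ.1) (λ.λ.1))
  →3  λ.0 (λ.λ.λ.1)

Term B:
  start: (λ.0) (λ.0 ((λ.λ.1) (λ.λ.1)))
  →1  λ.0 ((λ.λ.1) (λ.λ.1))
  →2  λ.0 (λ.λ.λ.1)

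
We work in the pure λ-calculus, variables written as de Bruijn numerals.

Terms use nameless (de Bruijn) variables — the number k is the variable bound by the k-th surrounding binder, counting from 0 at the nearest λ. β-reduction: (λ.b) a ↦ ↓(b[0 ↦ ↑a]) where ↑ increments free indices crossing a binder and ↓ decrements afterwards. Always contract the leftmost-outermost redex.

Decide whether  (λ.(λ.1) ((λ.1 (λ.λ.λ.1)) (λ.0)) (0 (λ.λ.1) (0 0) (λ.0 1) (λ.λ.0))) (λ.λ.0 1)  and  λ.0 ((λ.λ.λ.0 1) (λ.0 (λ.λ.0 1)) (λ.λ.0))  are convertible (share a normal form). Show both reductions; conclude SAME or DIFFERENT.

Term A:
  start: (λ.(λ.1) ((λ.1 (λ.λ.λ.1)) (λ.0)) (0 (λ.λ.1) (0 0) (λ.0 1) (λ.λ.0))) (λ.λ.0 1)
  step 1: (λ.λ.λ.0 1) ((λ.(λ.λ.0 1) (λ.λ.λ.1)) (λ.0)) ((λ.λ.0 1) (λ.λ.1) ((λ.λ.0 1) (λ.λ.0 1)) (λ.0 (λ.λ.0 1)) (λ.λ.0))
  step 2: (λ.λ.0 1) ((λ.λ.0 1) (λ.λ.1) ((λ.λ.0 1) (λ.λ.0 1)) (λ.0 (λ.λ.0 1)) (λ.λ.0))
  step 3: λ.0 ((λ.λ.0 1) (λ.λ.1) ((λ.λ.0 1) (λ.λ.0 1)) (λ.0 (λ.λ.0 1)) (λ.λ.0))
  step 4: λ.0 ((λ.0 (λ.λ.1)) ((λ.λ.0 1) (λ.λ.0 1)) (λ.0 (λ.λ.0 1)) (λ.λ.0))
  step 5: λ.0 ((λ.λ.0 1) (λ.λ.0 1) (λ.λ.1) (λ.0 (λ.λ.0 1)) (λ.λ.0))
  step 6: λ.0 ((λ.0 (λ.λ.0 1)) (λ.λ.1) (λ.0 (λ.λ.0 1)) (λ.λ.0))
  step 7: λ.0 ((λ.λ.1) (λ.λ.0 1) (λ.0 (λ.λ.0 1)) (λ.λ.0))
  step 8: λ.0 ((λ.λ.λ.0 1) (λ.0 (λ.λ.0 1)) (λ.λ.0))
  step 9: λ.0 ((λ.λ.0 1) (λ.λ.0))
  step 10: λ.0 (λ.0 (λ.λ.0))

Term B:
  start: λ.0 ((λ.λ.λ.0 1) (λ.0 (λ.λ.0 1)) (λ.λ.0))
  step 1: λ.0 ((λ.λ.0 1) (λ.λ.0))
  step 2: λ.0 (λ.0 (λ.λ.0))

Answer: SAME — A ⇓ λ.0 (λ.0 (λ.λ.0)), B ⇓ λ.0 (λ.0 (λ.λ.0))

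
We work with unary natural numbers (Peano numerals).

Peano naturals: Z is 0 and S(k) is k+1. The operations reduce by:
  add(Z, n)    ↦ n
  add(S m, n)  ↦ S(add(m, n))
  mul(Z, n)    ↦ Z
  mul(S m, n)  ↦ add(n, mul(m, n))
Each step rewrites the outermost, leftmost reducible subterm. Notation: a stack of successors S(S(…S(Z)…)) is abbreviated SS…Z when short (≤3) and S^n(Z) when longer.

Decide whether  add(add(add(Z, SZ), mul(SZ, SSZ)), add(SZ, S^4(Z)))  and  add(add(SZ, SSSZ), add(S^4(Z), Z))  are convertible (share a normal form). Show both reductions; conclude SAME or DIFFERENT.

Term A:
  start: add(add(add(Z, SZ), mul(SZ, SSZ)), add(SZ, S^4(Z)))
  →1  add(add(SZ, mul(SZ, SSZ)), add(SZ, S^4(Z)))
  →2  add(S(add(Z, mul(SZ, SSZ))), add(SZ, S^4(Z)))
  →3  S(add(add(Z, mul(SZ, SSZ)), add(SZ, S^4(Z))))
  →4  S(add(mul(SZ, SSZ), add(SZ, S^4(Z))))
  →5  S(add(add(SSZ, mul(Z, SSZ)), add(SZ, S^4(Z))))
  →6  S(add(S(add(SZ, mul(Z, SSZ))), add(SZ, S^4(Z))))
  →7  S(S(add(add(SZ, mul(Z, SSZ)), add(SZ, S^4(Z)))))
  →8  S(S(add(S(add(Z, mul(Z, SSZ))), add(SZ, S^4(Z)))))
  →9  S(S(S(add(add(Z, mul(Z, SSZ)), add(SZ, S^4(Z))))))
  →10  S(S(S(add(mul(Z, SSZ), add(SZ, S^4(Z))))))
  →11  S(S(S(add(Z, add(SZ, S^4(Z))))))
  →12  S(S(S(add(SZ, S^4(Z)))))
  →13  S(S(S(S(add(Z, S^4(Z))))))
  →14  S^8(Z)

Term B:
  start: add(add(SZ, SSSZ), add(S^4(Z), Z))
  →1  add(S(add(Z, SSSZ)), add(S^4(Z), Z))
  →2  S(add(add(Z, SSSZ), add(S^4(Z), Z)))
  →3  S(add(SSSZ, add(S^4(Z), Z)))
  →4  S(S(add(SSZ, add(S^4(Z), Z))))
  →5  S(S(S(add(SZ, add(S^4(Z), Z)))))
  →6  S(S(S(S(add(Z, add(S^4(Z), Z))))))
  →7  S(S(S(S(add(S^4(Z), Z)))))
  →8  S(S(S(S(S(add(SSSZ, Z))))))
  →9  S(S(S(S(S(S(add(SSZ, Z)))))))
  →10  S(S(S(S(S(S(S(add(SZ, Z))))))))
  →11  S(S(S(S(S(S(S(S(add(Z, Z)))))))))
  →12  S^8(Z)

Answer: SAME — A ⇓ S^8(Z), B ⇓ S^8(Z)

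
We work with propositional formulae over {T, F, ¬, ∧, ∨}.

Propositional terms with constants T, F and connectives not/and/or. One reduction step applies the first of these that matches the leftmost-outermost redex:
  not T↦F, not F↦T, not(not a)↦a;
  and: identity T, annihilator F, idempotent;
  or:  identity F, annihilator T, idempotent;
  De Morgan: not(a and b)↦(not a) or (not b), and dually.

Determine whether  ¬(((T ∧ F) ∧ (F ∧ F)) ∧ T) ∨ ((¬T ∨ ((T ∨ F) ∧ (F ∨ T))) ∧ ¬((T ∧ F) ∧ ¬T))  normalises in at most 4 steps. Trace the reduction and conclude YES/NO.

  start: ¬(((T ∧ F) ∧ (F ∧ F)) ∧ T) ∨ ((¬T ∨ ((T ∨ F) ∧ (F ∨ T))) ∧ ¬((T ∧ F) ∧ ¬T))
  [1] (¬((T ∧ F) ∧ (F ∧ F)) ∨ ¬T) ∨ ((¬T ∨ ((T ∨ F) ∧ (F ∨ T))) ∧ ¬((T ∧ F) ∧ ¬T))
  [2] ((¬(T ∧ F) ∨ ¬(F ∧ F)) ∨ ¬T) ∨ ((¬T ∨ ((T ∨ F) ∧ (F ∨ T))) ∧ ¬((T ∧ F) ∧ ¬T))
  [3] (((¬T ∨ ¬F) ∨ ¬(F ∧ F)) ∨ ¬T) ∨ ((¬T ∨ ((T ∨ F) ∧ (F ∨ T))) ∧ ¬((T ∧ F) ∧ ¬T))
  [4] (((F ∨ ¬F) ∨ ¬(F ∧ F)) ∨ ¬T) ∨ ((¬T ∨ ((T ∨ F) ∧ (F ∨ T))) ∧ ¬((T ∧ F) ∧ ¬T))

Answer: NO — after 4 steps the term is (((F ∨ ¬F) ∨ ¬(F ∧ F)) ∨ ¬T) ∨ ((¬T ∨ ((T ∨ F) ∧ (F ∨ T))) ∧ ¬((T ∧ F) ∧ ¬T)), not yet normal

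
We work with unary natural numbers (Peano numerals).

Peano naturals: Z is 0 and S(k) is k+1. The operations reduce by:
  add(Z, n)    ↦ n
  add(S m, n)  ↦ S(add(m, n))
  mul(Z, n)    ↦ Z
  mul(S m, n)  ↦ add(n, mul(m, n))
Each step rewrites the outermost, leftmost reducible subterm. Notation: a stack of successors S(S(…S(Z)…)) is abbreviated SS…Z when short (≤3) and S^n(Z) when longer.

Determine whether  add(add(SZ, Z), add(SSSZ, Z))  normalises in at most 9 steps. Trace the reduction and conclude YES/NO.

Answer: YES — reaches normal form S^4(Z) in 8 ≤ 9 steps

Reduction:
  start: add(add(SZ, Z), add(SSSZ, Z))
  →1  add(S(add(Z, Z)), add(SSSZ, Z))
  →2  S(add(add(Z, Z), add(SSSZ, Z)))
  →3  S(add(Z, add(SSSZ, Z)))
  →4  S(add(SSSZ, Z))
  →5  S(S(add(SSZ, Z)))
  →6  S(S(S(add(SZ, Z))))
  →7  S(S(S(S(add(Z, Z)))))
  →8  S^4(Z)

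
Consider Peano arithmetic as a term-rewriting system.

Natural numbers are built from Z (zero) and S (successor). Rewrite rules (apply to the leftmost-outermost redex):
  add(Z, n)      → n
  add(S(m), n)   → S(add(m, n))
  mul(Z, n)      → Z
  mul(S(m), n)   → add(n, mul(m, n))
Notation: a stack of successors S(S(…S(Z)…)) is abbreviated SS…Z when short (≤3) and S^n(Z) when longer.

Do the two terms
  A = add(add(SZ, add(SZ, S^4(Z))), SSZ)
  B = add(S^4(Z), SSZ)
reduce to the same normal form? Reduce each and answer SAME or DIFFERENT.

Term A:
  start: add(add(SZ, add(SZ, S^4(Z))), SSZ)
  [1] add(S(add(Z, add(SZ, S^4(Z)))), SSZ)
  [2] S(add(add(Z, add(SZ, S^4(Z))), SSZ))
  [3] S(add(add(SZ, S^4(Z)), SSZ))
  [4] S(add(S(add(Z, S^4(Z))), SSZ))
  [5] S(S(add(add(Z, S^4(Z)), SSZ)))
  [6] S(S(add(S^4(Z), SSZ)))
  [7] S(S(S(add(SSSZ, SSZ))))
  [8] S(S(S(S(add(SSZ, SSZ)))))
  [9] S(S(S(S(S(add(SZ, SSZ))))))
  [10] S(S(S(S(S(S(add(Z, SSZ)))))))
  [11] S^8(Z)

Term B:
  start: add(S^4(Z), SSZ)
  [1] S(add(SSSZ, SSZ))
  [2] S(S(add(SSZ, SSZ)))
  [3] S(S(S(add(SZ, SSZ))))
  [4] S(S(S(S(add(Z, SSZ)))))
  [5] S^6(Z)

Answer: DIFFERENT — A ⇓ S^8(Z), B ⇓ S^6(Z)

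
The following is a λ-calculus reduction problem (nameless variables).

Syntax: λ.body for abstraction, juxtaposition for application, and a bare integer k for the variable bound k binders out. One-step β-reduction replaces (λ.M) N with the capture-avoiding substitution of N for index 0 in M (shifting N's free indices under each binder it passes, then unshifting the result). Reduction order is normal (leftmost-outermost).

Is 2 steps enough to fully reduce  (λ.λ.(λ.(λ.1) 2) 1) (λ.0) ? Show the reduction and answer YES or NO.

  start: (λ.λ.(λ.(λ.1) 2) 1) (λ.0)
  step 1: λ.(λ.(λ.1) (λ.0)) (λ.0)
  step 2: λ.(λ.λ.0) (λ.0)

Answer: NO — after 2 steps the term is λ.(λ.λ.0) (λ.0), not yet normal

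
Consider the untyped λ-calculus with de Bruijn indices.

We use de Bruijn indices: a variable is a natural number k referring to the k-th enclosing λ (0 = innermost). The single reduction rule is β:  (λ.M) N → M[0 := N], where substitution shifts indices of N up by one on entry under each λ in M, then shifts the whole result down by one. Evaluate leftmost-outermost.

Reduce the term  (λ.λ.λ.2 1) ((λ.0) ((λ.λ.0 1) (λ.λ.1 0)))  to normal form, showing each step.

  start: (λ.λ.λ.2 1) ((λ.0) ((λ.λ.0 1) (λ.λ.1 0)))
  →1  λ.λ.(λ.0) ((λ.λ.0 1) (λ.λ.1 0)) 1
  →2  λ.λ.(λ.λ.0 1) (λ.λ.1 0) 1
  →3  λ.λ.(λ.0 (λ.λ.1 0)) 1
  →4  λ.λ.1 (λ.λ.1 0)

Answer: normal form = λ.λ.1 (λ.λ.1 0)  (in 4 steps)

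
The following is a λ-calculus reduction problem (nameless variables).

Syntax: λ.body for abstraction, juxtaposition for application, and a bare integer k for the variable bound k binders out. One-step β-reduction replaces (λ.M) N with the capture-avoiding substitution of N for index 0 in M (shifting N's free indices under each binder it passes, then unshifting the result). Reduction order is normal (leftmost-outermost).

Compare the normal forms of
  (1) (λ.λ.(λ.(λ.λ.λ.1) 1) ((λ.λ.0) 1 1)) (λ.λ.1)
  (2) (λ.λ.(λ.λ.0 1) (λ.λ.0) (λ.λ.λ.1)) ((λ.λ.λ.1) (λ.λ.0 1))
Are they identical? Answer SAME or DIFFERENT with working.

Term A:
  start: (λ.λ.(λ.(λ.λ.λ.1) 1) ((λ.λ.0) 1 1)) (λ.λ.1)
  step 1: λ.(λ.(λ.λ.λ.1) 1) ((λ.λ.0) (λ.λ.1) (λ.λ.1))
  step 2: λ.(λ.λ.λ.1) 0
  step 3: λ.λ.λ.1

Term B:
  start: (λ.λ.(λ.λ.0 1) (λ.λ.0) (λ.λ.λ.1)) ((λ.λ.λ.1) (λ.λ.0 1))
  step 1: λ.(λ.λ.0 1) (λ.λ.0) (λ.λ.λ.1)
  step 2: λ.(λ.0 (λ.λ.0)) (λ.λ.λ.1)
  step 3: λ.(λ.λ.λ.1) (λ.λ.0)
  step 4: λ.λ.λ.1

Answer: SAME — A ⇓ λ.λ.λ.1, B ⇓ λ.λ.λ.1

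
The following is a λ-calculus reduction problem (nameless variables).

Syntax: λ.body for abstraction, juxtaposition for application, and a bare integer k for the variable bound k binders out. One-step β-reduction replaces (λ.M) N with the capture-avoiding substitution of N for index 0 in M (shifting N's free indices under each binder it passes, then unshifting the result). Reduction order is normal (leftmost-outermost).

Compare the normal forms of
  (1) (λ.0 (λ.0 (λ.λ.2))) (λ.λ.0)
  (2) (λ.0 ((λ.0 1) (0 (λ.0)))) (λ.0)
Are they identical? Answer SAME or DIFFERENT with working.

Term A:
  start: (λ.0 (λ.0 (λ.λ.2))) (λ.λ.0)
  [1] (λ.λ.0) (λ.0 (λ.λ.2))
  [2] λ.0

Term B:
  start: (λ.0 ((λ.0 1) (0 (λ.0)))) (λ.0)
  [1] (λ.0) ((λ.0 (λ.0)) ((λ.0) (λ.0)))
  [2] (λ.0 (λ.0)) ((λ.0) (λ.0))
  [3] (λ.0) (λ.0) (λ.0)
  [4] (λ.0) (λ.0)
  [5] λ.0

Answer: SAME — A ⇓ λ.0, B ⇓ λ.0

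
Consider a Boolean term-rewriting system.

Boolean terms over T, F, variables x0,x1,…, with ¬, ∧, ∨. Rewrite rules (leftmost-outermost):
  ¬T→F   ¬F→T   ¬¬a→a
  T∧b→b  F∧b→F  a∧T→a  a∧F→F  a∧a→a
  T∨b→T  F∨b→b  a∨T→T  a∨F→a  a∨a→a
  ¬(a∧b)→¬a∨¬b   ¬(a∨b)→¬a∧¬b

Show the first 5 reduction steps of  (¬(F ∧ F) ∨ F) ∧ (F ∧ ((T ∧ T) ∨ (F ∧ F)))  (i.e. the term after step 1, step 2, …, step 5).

Answer: after 5 steps: F ∧ ((T ∧ T) ∨ (F ∧ F))

Derivation:
  start: (¬(F ∧ F) ∨ F) ∧ (F ∧ ((T ∧ T) ∨ (F ∧ F)))
  [1] ¬(F ∧ F) ∧ (F ∧ ((T ∧ T) ∨ (F ∧ F)))
  [2] (¬F ∨ ¬F) ∧ (F ∧ ((T ∧ T) ∨ (F ∧ F)))
  [3] ¬F ∧ (F ∧ ((T ∧ T) ∨ (F ∧ F)))
  [4] T ∧ (F ∧ ((T ∧ T) ∨ (F ∧ F)))
  [5] F ∧ ((T ∧ T) ∨ (F ∧ F))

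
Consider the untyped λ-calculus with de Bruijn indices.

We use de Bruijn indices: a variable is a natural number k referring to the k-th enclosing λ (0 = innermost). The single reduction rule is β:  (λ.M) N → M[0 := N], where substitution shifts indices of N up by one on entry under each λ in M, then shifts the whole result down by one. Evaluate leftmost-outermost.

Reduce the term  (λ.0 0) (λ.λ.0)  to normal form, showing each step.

  start: (λ.0 0) (λ.λ.0)
  step 1: (λ.λ.0) (λ.λ.0)
  step 2: λ.0

Answer: normal form = λ.0  (in 2 steps)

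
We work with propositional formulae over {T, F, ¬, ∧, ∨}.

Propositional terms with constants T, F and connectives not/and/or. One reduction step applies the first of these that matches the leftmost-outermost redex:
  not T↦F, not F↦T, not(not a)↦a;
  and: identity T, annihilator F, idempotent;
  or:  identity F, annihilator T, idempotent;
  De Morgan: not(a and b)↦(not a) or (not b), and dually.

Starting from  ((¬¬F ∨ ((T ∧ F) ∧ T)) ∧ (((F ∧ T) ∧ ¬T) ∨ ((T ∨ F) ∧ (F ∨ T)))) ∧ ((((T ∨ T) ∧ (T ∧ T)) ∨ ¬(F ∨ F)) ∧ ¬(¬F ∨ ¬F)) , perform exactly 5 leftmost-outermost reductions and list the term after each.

Answer: after 5 steps: F ∧ ((((T ∨ T) ∧ (T ∧ T)) ∨ ¬(F ∨ F)) ∧ ¬(¬F ∨ ¬F))

Working:
  start: ((¬¬F ∨ ((T ∧ F) ∧ T)) ∧ (((F ∧ T) ∧ ¬T) ∨ ((T ∨ F) ∧ (F ∨ T)))) ∧ ((((T ∨ T) ∧ (T ∧ T)) ∨ ¬(F ∨ F)) ∧ ¬(¬F ∨ ¬F))
  [1] ((F ∨ ((T ∧ F) ∧ T)) ∧ (((F ∧ T) ∧ ¬T) ∨ ((T ∨ F) ∧ (F ∨ T)))) ∧ ((((T ∨ T) ∧ (T ∧ T)) ∨ ¬(F ∨ F)) ∧ ¬(¬F ∨ ¬F))
  [2] (((T ∧ F) ∧ T) ∧ (((F ∧ T) ∧ ¬T) ∨ ((T ∨ F) ∧ (F ∨ T)))) ∧ ((((T ∨ T) ∧ (T ∧ T)) ∨ ¬(F ∨ F)) ∧ ¬(¬F ∨ ¬F))
  [3] ((T ∧ F) ∧ (((F ∧ T) ∧ ¬T) ∨ ((T ∨ F) ∧ (F ∨ T)))) ∧ ((((T ∨ T) ∧ (T ∧ T)) ∨ ¬(F ∨ F)) ∧ ¬(¬F ∨ ¬F))
  [4] (F ∧ (((F ∧ T) ∧ ¬T) ∨ ((T ∨ F) ∧ (F ∨ T)))) ∧ ((((T ∨ T) ∧ (T ∧ T)) ∨ ¬(F ∨ F)) ∧ ¬(¬F ∨ ¬F))
  [5] F ∧ ((((T ∨ T) ∧ (T ∧ T)) ∨ ¬(F ∨ F)) ∧ ¬(¬F ∨ ¬F))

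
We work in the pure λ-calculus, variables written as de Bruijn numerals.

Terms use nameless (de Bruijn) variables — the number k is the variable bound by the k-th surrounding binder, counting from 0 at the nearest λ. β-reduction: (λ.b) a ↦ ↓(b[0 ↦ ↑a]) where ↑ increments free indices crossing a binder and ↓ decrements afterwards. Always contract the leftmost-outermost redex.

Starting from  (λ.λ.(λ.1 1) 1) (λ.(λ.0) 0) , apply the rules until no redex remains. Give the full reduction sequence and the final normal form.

  start: (λ.λ.(λ.1 1) 1) (λ.(λ.0) 0)
  step 1: λ.(λ.1 1) (λ.(λ.0) 0)
  step 2: λ.0 0

Answer: normal form = λ.0 0  (in 2 steps)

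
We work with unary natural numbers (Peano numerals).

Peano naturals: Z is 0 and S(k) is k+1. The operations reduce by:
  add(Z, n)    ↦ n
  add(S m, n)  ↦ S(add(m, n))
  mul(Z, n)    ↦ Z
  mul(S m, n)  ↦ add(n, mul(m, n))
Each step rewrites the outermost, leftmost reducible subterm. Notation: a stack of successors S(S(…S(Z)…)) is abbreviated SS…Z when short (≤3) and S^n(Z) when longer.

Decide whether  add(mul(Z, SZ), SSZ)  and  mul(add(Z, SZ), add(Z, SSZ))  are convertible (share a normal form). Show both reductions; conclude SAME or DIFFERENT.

Answer: SAME — A ⇓ SSZ, B ⇓ SSZ

Derivation:
Term A:
  start: add(mul(Z, SZ), SSZ)
  step 1: add(Z, SSZ)
  step 2: SSZ

Term B:
  start: mul(add(Z, SZ), add(Z, SSZ))
  step 1: mul(SZ, add(Z, SSZ))
  step 2: add(add(Z, SSZ), mul(Z, add(Z, SSZ)))
  step 3: add(SSZ, mul(Z, add(Z, SSZ)))
  step 4: S(add(SZ, mul(Z, add(Z, SSZ))))
  step 5: S(S(add(Z, mul(Z, add(Z, SSZ)))))
  step 6: S(S(mul(Z, add(Z, SSZ))))
  step 7: SSZ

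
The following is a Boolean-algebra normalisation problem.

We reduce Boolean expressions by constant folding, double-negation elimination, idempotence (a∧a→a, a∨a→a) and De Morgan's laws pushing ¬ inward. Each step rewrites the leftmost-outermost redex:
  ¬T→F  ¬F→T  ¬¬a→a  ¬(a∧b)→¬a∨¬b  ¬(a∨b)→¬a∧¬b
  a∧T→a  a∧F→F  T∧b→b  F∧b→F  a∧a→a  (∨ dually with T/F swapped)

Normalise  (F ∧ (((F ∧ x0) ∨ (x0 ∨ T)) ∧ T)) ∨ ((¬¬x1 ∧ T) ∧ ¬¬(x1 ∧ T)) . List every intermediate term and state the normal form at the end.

  start: (F ∧ (((F ∧ x0) ∨ (x0 ∨ T)) ∧ T)) ∨ ((¬¬x1 ∧ T) ∧ ¬¬(x1 ∧ T))
  →1  F ∨ ((¬¬x1 ∧ T) ∧ ¬¬(x1 ∧ T))
  →2  (¬¬x1 ∧ T) ∧ ¬¬(x1 ∧ T)
  →3  ¬¬x1 ∧ ¬¬(x1 ∧ T)
  →4  x1 ∧ ¬¬(x1 ∧ T)
  →5  x1 ∧ (x1 ∧ T)
  →6  x1 ∧ x1
  →7  x1

Answer: normal form = x1  (in 7 steps)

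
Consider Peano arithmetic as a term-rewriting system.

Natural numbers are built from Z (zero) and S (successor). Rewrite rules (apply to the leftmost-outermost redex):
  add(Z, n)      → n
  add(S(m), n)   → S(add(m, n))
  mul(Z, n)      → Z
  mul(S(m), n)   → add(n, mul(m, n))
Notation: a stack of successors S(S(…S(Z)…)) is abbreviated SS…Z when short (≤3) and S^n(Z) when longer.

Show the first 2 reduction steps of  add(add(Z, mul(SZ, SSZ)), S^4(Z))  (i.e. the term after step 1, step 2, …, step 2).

  start: add(add(Z, mul(SZ, SSZ)), S^4(Z))
  step 1: add(mul(SZ, SSZ), S^4(Z))
  step 2: add(add(SSZ, mul(Z, SSZ)), S^4(Z))

Answer: after 2 steps: add(add(SSZ, mul(Z, SSZ)), S^4(Z))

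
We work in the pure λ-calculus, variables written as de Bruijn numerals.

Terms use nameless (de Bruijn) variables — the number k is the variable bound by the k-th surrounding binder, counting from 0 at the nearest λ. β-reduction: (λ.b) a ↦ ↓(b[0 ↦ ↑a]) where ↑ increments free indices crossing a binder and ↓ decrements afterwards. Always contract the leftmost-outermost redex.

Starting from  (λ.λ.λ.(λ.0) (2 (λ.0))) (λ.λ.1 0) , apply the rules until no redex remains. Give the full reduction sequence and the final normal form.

  start: (λ.λ.λ.(λ.0) (2 (λ.0))) (λ.λ.1 0)
  [1] λ.λ.(λ.0) ((λ.λ.1 0) (λ.0))
  [2] λ.λ.(λ.λ.1 0) (λ.0)
  [3] λ.λ.λ.(λ.0) 0
  [4] λ.λ.λ.0

Answer: normal form = λ.λ.λ.0  (in 4 steps)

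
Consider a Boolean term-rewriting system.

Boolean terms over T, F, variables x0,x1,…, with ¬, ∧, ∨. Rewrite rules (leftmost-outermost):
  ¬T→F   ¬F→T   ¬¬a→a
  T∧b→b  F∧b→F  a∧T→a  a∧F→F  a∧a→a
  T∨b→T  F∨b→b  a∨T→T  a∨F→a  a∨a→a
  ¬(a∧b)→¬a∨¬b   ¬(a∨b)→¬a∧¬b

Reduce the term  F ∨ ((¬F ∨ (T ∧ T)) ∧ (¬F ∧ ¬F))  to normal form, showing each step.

  start: F ∨ ((¬F ∨ (T ∧ T)) ∧ (¬F ∧ ¬F))
  →1  (¬F ∨ (T ∧ T)) ∧ (¬F ∧ ¬F)
  →2  (T ∨ (T ∧ T)) ∧ (¬F ∧ ¬F)
  →3  T ∧ (¬F ∧ ¬F)
  →4  ¬F ∧ ¬F
  →5  ¬F
  →6  T

Answer: normal form = T  (in 6 steps)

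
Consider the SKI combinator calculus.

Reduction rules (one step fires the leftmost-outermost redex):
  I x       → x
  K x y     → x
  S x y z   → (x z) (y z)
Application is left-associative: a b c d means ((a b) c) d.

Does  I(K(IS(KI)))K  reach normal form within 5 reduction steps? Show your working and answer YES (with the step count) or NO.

  start: I(K(IS(KI)))K
  [1] K(IS(KI))K
  [2] IS(KI)
  [3] S(KI)

Answer: YES — reaches normal form S(KI) in 3 ≤ 5 steps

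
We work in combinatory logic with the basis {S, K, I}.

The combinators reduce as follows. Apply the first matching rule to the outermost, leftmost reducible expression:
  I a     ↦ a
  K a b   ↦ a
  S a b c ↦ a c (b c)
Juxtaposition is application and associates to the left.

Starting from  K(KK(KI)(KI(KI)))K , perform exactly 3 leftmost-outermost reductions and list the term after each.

  start: K(KK(KI)(KI(KI)))K
  step 1: KK(KI)(KI(KI))
  step 2: K(KI(KI))
  step 3: KI

Answer: after 3 steps: KI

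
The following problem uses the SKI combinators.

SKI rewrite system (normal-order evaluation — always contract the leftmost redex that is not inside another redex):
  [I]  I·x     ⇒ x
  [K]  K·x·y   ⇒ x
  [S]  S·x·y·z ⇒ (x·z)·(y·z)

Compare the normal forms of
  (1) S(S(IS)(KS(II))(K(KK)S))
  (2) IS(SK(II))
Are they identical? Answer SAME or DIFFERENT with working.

Term A:
  start: S(S(IS)(KS(II))(K(KK)S))
  step 1: S(IS(K(KK)S)(KS(II)(K(KK)S)))
  step 2: S(S(K(KK)S)(KS(II)(K(KK)S)))
  step 3: S(S(KK)(KS(II)(K(KK)S)))
  step 4: S(S(KK)(S(K(KK)S)))
  step 5: S(S(KK)(S(KK)))

Term B:
  start: IS(SK(II))
  step 1: S(SK(II))
  step 2: S(SKI)

Answer: DIFFERENT — A ⇓ S(S(KK)(S(KK))), B ⇓ S(SKI)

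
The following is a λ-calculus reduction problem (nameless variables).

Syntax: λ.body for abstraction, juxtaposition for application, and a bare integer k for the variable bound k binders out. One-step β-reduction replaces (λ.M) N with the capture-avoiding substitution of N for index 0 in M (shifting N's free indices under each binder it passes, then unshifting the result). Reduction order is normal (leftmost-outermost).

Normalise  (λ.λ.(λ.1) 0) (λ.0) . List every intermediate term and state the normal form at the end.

Answer: normal form = λ.0  (in 2 steps)

Derivation:
  start: (λ.λ.(λ.1) 0) (λ.0)
  [1] λ.(λ.1) 0
  [2] λ.0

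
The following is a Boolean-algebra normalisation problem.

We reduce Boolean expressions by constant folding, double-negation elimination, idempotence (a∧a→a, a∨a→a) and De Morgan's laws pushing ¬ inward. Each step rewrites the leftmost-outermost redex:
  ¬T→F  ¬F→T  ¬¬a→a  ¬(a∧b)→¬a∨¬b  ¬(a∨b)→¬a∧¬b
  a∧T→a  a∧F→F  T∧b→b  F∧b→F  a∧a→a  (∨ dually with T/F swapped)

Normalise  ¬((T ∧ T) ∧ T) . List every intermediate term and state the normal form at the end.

Answer: normal form = F  (in 5 steps)

Working:
  start: ¬((T ∧ T) ∧ T)
  →1  ¬(T ∧ T) ∨ ¬T
  →2  (¬T ∨ ¬T) ∨ ¬T
  →3  ¬T ∨ ¬T
  →4  ¬T
  →5  F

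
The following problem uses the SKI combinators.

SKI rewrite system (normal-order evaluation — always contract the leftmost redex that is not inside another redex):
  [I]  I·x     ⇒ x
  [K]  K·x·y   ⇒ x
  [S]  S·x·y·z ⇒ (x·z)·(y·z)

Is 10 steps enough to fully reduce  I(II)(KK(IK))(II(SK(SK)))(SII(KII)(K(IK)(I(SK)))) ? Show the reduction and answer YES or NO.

Answer: YES — reaches normal form SK(SK) in 7 ≤ 10 steps

Derivation:
  start: I(II)(KK(IK))(II(SK(SK)))(SII(KII)(K(IK)(I(SK))))
  →1  II(KK(IK))(II(SK(SK)))(SII(KII)(K(IK)(I(SK))))
  →2  I(KK(IK))(II(SK(SK)))(SII(KII)(K(IK)(I(SK))))
  →3  KK(IK)(II(SK(SK)))(SII(KII)(K(IK)(I(SK))))
  →4  K(II(SK(SK)))(SII(KII)(K(IK)(I(SK))))
  →5  II(SK(SK))
  →6  I(SK(SK))
  →7  SK(SK)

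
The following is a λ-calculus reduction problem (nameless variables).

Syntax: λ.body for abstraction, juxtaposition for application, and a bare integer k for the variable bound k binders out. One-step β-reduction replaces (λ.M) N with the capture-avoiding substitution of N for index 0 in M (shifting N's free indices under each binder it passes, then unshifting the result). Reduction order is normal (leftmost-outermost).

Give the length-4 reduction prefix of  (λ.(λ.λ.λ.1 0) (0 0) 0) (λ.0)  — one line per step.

Answer: after 4 steps: λ.0

Working:
  start: (λ.(λ.λ.λ.1 0) (0 0) 0) (λ.0)
  →1  (λ.λ.λ.1 0) ((λ.0) (λ.0)) (λ.0)
  →2  (λ.λ.1 0) (λ.0)
  →3  λ.(λ.0) 0
  →4  λ.0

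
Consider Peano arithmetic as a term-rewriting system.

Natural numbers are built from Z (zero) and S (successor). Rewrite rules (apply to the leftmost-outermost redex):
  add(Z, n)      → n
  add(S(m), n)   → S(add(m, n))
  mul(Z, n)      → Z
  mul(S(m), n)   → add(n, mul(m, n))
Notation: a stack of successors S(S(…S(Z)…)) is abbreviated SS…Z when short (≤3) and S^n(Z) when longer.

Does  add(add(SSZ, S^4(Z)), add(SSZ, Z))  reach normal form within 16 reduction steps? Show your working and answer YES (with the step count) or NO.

Answer: YES — reaches normal form S^8(Z) in 13 ≤ 16 steps

Reduction:
  start: add(add(SSZ, S^4(Z)), add(SSZ, Z))
  →1  add(S(add(SZ, S^4(Z))), add(SSZ, Z))
  →2  S(add(add(SZ, S^4(Z)), add(SSZ, Z)))
  →3  S(add(S(add(Z, S^4(Z))), add(SSZ, Z)))
  →4  S(S(add(add(Z, S^4(Z)), add(SSZ, Z))))
  →5  S(S(add(S^4(Z), add(SSZ, Z))))
  →6  S(S(S(add(SSSZ, add(SSZ, Z)))))
  →7  S(S(S(S(add(SSZ, add(SSZ, Z))))))
  →8  S(S(S(S(S(add(SZ, add(SSZ, Z)))))))
  →9  S(S(S(S(S(S(add(Z, add(SSZ, Z))))))))
  →10  S(S(S(S(S(S(add(SSZ, Z)))))))
  →11  S(S(S(S(S(S(S(add(SZ, Z))))))))
  →12  S(S(S(S(S(S(S(S(add(Z, Z)))))))))
  →13  S^8(Z)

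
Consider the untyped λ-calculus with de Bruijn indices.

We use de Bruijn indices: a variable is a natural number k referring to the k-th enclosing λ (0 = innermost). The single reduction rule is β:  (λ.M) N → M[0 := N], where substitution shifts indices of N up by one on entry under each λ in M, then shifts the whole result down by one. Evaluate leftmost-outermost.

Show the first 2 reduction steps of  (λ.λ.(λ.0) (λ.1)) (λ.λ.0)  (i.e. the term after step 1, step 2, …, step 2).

  start: (λ.λ.(λ.0) (λ.1)) (λ.λ.0)
  [1] λ.(λ.0) (λ.1)
  [2] λ.λ.1

Answer: after 2 steps: λ.λ.1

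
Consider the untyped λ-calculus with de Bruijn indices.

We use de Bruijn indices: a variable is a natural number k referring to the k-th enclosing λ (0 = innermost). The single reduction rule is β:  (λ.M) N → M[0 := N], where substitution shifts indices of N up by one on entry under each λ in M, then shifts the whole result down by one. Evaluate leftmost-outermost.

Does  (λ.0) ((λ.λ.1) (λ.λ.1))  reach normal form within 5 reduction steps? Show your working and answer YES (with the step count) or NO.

Answer: YES — reaches normal form λ.λ.λ.1 in 2 ≤ 5 steps

Working:
  start: (λ.0) ((λ.λ.1) (λ.λ.1))
  →1  (λ.λ.1) (λ.λ.1)
  →2  λ.λ.λ.1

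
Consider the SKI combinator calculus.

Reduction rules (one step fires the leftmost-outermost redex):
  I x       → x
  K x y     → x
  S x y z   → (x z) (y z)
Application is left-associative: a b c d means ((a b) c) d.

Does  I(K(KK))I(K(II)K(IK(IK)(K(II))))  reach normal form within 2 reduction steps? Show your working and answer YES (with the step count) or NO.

Answer: NO — after 2 steps the term is KK(K(II)K(IK(IK)(K(II)))), not yet normal

Reduction:
  start: I(K(KK))I(K(II)K(IK(IK)(K(II))))
  →1  K(KK)I(K(II)K(IK(IK)(K(II))))
  →2  KK(K(II)K(IK(IK)(K(II))))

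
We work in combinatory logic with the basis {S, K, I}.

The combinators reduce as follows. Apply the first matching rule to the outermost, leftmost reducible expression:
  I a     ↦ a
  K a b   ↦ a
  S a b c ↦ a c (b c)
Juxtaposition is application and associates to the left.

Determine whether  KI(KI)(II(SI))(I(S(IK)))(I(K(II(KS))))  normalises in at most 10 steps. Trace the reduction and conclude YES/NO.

Answer: YES — reaches normal form KS in 10 ≤ 10 steps

Derivation:
  start: KI(KI)(II(SI))(I(S(IK)))(I(K(II(KS))))
  →1  I(II(SI))(I(S(IK)))(I(K(II(KS))))
  →2  II(SI)(I(S(IK)))(I(K(II(KS))))
  →3  I(SI)(I(S(IK)))(I(K(II(KS))))
  →4  SI(I(S(IK)))(I(K(II(KS))))
  →5  I(I(K(II(KS))))(I(S(IK))(I(K(II(KS)))))
  →6  I(K(II(KS)))(I(S(IK))(I(K(II(KS)))))
  →7  K(II(KS))(I(S(IK))(I(K(II(KS)))))
  →8  II(KS)
  →9  I(KS)
  →10  KS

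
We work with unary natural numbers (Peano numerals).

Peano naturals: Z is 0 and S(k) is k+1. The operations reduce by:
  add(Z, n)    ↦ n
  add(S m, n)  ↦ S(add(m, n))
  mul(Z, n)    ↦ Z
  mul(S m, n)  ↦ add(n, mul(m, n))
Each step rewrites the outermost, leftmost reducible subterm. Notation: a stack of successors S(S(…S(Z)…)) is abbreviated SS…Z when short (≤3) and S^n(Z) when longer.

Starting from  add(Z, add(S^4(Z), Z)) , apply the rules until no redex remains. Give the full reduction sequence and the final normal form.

Answer: normal form = S^4(Z)  (in 6 steps)

Derivation:
  start: add(Z, add(S^4(Z), Z))
  step 1: add(S^4(Z), Z)
  step 2: S(add(SSSZ, Z))
  step 3: S(S(add(SSZ, Z)))
  step 4: S(S(S(add(SZ, Z))))
  step 5: S(S(S(S(add(Z, Z)))))
  step 6: S^4(Z)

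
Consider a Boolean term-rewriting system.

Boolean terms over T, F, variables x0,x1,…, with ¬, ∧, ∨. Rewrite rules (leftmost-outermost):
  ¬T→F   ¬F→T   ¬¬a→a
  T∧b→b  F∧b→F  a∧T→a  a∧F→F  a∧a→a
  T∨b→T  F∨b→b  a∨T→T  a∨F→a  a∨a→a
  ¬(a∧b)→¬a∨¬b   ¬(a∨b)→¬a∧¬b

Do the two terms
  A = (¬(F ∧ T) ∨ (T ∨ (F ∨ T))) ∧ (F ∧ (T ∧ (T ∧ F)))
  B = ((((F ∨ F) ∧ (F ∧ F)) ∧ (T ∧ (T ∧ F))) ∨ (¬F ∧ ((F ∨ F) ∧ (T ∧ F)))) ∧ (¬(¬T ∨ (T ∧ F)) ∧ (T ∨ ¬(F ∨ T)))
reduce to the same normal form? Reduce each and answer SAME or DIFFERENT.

Term A:
  start: (¬(F ∧ T) ∨ (T ∨ (F ∨ T))) ∧ (F ∧ (T ∧ (T ∧ F)))
  step 1: ((¬F ∨ ¬T) ∨ (T ∨ (F ∨ T))) ∧ (F ∧ (T ∧ (T ∧ F)))
  step 2: ((T ∨ ¬T) ∨ (T ∨ (F ∨ T))) ∧ (F ∧ (T ∧ (T ∧ F)))
  step 3: (T ∨ (T ∨ (F ∨ T))) ∧ (F ∧ (T ∧ (T ∧ F)))
  step 4: T ∧ (F ∧ (T ∧ (T ∧ F)))
  step 5: F ∧ (T ∧ (T ∧ F))
  step 6: F

Term B:
  start: ((((F ∨ F) ∧ (F ∧ F)) ∧ (T ∧ (T ∧ F))) ∨ (¬F ∧ ((F ∨ F) ∧ (T ∧ F)))) ∧ (¬(¬T ∨ (T ∧ F)) ∧ (T ∨ ¬(F ∨ T)))
  step 1: (((F ∧ (F ∧ F)) ∧ (T ∧ (T ∧ F))) ∨ (¬F ∧ ((F ∨ F) ∧ (T ∧ F)))) ∧ (¬(¬T ∨ (T ∧ F)) ∧ (T ∨ ¬(F ∨ T)))
  step 2: ((F ∧ (T ∧ (T ∧ F))) ∨ (¬F ∧ ((F ∨ F) ∧ (T ∧ F)))) ∧ (¬(¬T ∨ (T ∧ F)) ∧ (T ∨ ¬(F ∨ T)))
  step 3: (F ∨ (¬F ∧ ((F ∨ F) ∧ (T ∧ F)))) ∧ (¬(¬T ∨ (T ∧ F)) ∧ (T ∨ ¬(F ∨ T)))
  step 4: (¬F ∧ ((F ∨ F) ∧ (T ∧ F))) ∧ (¬(¬T ∨ (T ∧ F)) ∧ (T ∨ ¬(F ∨ T)))
  step 5: (T ∧ ((F ∨ F) ∧ (T ∧ F))) ∧ (¬(¬T ∨ (T ∧ F)) ∧ (T ∨ ¬(F ∨ T)))
  step 6: ((F ∨ F) ∧ (T ∧ F)) ∧ (¬(¬T ∨ (T ∧ F)) ∧ (T ∨ ¬(F ∨ T)))
  step 7: (F ∧ (T ∧ F)) ∧ (¬(¬T ∨ (T ∧ F)) ∧ (T ∨ ¬(F ∨ T)))
  step 8: F ∧ (¬(¬T ∨ (T ∧ F)) ∧ (T ∨ ¬(F ∨ T)))
  step 9: F

Answer: SAME — A ⇓ F, B ⇓ F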